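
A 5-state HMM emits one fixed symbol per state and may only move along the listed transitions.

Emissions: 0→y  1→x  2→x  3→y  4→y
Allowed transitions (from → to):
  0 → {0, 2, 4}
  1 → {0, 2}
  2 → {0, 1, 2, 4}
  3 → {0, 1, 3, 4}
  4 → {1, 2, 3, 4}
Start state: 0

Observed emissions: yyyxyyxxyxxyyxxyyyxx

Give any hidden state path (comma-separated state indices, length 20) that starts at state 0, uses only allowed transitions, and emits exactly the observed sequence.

  [0] y  {0,3,4}  => 0  start
  [1] y  {0,3,4}  => 4  0->4 ok
  [2] y  {0,3,4}  => 4  4->4 ok
  [3] x  {1,2}  => 2  4->2 ok
  [4] y  {0,3,4}  => 0  2->0 ok
  [5] y  {0,3,4}  => 4  0->4 ok
  [6] x  {1,2}  => 2  4->2 ok
  [7] x  {1,2}  => 1  2->1 ok
  [8] y  {0,3,4}  => 0  1->0 ok
  [9] x  {1,2}  => 2  0->2 ok
  [10] x  {1,2}  => 1  2->1 ok
  [11] y  {0,3,4}  => 0  1->0 ok
  [12] y  {0,3,4}  => 4  0->4 ok
  [13] x  {1,2}  => 1  4->1 ok
  [14] x  {1,2}  => 2  1->2 ok
  [15] y  {0,3,4}  => 0  2->0 ok
  [16] y  {0,3,4}  => 0  0->0 ok
  [17] y  {0,3,4}  => 0  0->0 ok
  [18] x  {1,2}  => 2  0->2 ok
  [19] x  {1,2}  => 2  2->2 ok

0,4,4,2,0,4,2,1,0,2,1,0,4,1,2,0,0,0,2,2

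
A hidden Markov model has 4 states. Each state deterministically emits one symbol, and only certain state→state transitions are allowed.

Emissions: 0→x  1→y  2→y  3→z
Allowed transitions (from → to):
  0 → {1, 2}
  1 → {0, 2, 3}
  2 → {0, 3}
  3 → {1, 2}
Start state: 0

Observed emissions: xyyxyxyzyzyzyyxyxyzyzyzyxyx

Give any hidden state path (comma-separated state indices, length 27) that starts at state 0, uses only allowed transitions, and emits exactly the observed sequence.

  t0 'x' -> {0}, take 0 (start)
  t1 'y' -> {1,2}, take 1 (0->1 ok)
  t2 'y' -> {1,2}, take 2 (1->2 ok)
  t3 'x' -> {0}, take 0 (2->0 ok)
  t4 'y' -> {1,2}, take 2 (0->2 ok)
  t5 'x' -> {0}, take 0 (2->0 ok)
  t6 'y' -> {1,2}, take 2 (0->2 ok)
  t7 'z' -> {3}, take 3 (2->3 ok)
  t8 'y' -> {1,2}, take 2 (3->2 ok)
  t9 'z' -> {3}, take 3 (2->3 ok)
  t10 'y' -> {1,2}, take 1 (3->1 ok)
  t11 'z' -> {3}, take 3 (1->3 ok)
  t12 'y' -> {1,2}, take 1 (3->1 ok)
  t13 'y' -> {1,2}, take 2 (1->2 ok)
  t14 'x' -> {0}, take 0 (2->0 ok)
  t15 'y' -> {1,2}, take 1 (0->1 ok)
  t16 'x' -> {0}, take 0 (1->0 ok)
  t17 'y' -> {1,2}, take 2 (0->2 ok)
  t18 'z' -> {3}, take 3 (2->3 ok)
  t19 'y' -> {1,2}, take 1 (3->1 ok)
  t20 'z' -> {3}, take 3 (1->3 ok)
  t21 'y' -> {1,2}, take 1 (3->1 ok)
  t22 'z' -> {3}, take 3 (1->3 ok)
  t23 'y' -> {1,2}, take 1 (3->1 ok)
  t24 'x' -> {0}, take 0 (1->0 ok)
  t25 'y' -> {1,2}, take 2 (0->2 ok)
  t26 'x' -> {0}, take 0 (2->0 ok)

0,1,2,0,2,0,2,3,2,3,1,3,1,2,0,1,0,2,3,1,3,1,3,1,0,2,0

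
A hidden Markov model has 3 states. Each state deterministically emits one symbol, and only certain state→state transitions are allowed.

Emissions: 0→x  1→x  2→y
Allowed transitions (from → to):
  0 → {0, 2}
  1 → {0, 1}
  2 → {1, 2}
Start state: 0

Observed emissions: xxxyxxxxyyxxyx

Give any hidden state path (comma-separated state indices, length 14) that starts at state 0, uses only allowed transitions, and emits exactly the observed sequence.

0,0,0,2,1,1,1,0,2,2,1,0,2,1

  pos 0: x in {0,1}, choose 0; start
  pos 1: x in {0,1}, choose 0; 0->0 ok
  pos 2: x in {0,1}, choose 0; 0->0 ok
  pos 3: y in {2}, choose 2; 0->2 ok
  pos 4: x in {0,1}, choose 1; 2->1 ok
  pos 5: x in {0,1}, choose 1; 1->1 ok
  pos 6: x in {0,1}, choose 1; 1->1 ok
  pos 7: x in {0,1}, choose 0; 1->0 ok
  pos 8: y in {2}, choose 2; 0->2 ok
  pos 9: y in {2}, choose 2; 2->2 ok
  pos 10: x in {0,1}, choose 1; 2->1 ok
  pos 11: x in {0,1}, choose 0; 1->0 ok
  pos 12: y in {2}, choose 2; 0->2 ok
  pos 13: x in {0,1}, choose 1; 2->1 ok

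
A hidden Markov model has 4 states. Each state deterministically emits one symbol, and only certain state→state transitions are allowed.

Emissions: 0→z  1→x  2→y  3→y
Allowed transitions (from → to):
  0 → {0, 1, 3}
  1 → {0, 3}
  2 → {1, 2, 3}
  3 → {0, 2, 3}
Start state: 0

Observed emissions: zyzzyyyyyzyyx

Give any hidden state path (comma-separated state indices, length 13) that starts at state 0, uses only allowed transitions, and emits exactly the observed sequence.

  0: obs=z cand={0} pick 0 [start]
  1: obs=y cand={2,3} pick 3 [0->3 ok]
  2: obs=z cand={0} pick 0 [3->0 ok]
  3: obs=z cand={0} pick 0 [0->0 ok]
  4: obs=y cand={2,3} pick 3 [0->3 ok]
  5: obs=y cand={2,3} pick 3 [3->3 ok]
  6: obs=y cand={2,3} pick 2 [3->2 ok]
  7: obs=y cand={2,3} pick 2 [2->2 ok]
  8: obs=y cand={2,3} pick 3 [2->3 ok]
  9: obs=z cand={0} pick 0 [3->0 ok]
  10: obs=y cand={2,3} pick 3 [0->3 ok]
  11: obs=y cand={2,3} pick 2 [3->2 ok]
  12: obs=x cand={1} pick 1 [2->1 ok]

0,3,0,0,3,3,2,2,3,0,3,2,1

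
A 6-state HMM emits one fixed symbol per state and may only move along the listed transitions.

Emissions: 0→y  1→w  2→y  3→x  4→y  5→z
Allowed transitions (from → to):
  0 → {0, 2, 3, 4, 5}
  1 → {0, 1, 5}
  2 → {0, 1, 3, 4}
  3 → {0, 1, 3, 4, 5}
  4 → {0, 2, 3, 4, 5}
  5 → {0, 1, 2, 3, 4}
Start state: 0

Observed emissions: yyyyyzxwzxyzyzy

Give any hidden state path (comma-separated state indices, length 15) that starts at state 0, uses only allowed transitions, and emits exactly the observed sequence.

  pos 0: y in {0,2,4}, choose 0; start
  pos 1: y in {0,2,4}, choose 4; 0->4 ok
  pos 2: y in {0,2,4}, choose 2; 4->2 ok
  pos 3: y in {0,2,4}, choose 0; 2->0 ok
  pos 4: y in {0,2,4}, choose 0; 0->0 ok
  pos 5: z in {5}, choose 5; 0->5 ok
  pos 6: x in {3}, choose 3; 5->3 ok
  pos 7: w in {1}, choose 1; 3->1 ok
  pos 8: z in {5}, choose 5; 1->5 ok
  pos 9: x in {3}, choose 3; 5->3 ok
  pos 10: y in {0,2,4}, choose 4; 3->4 ok
  pos 11: z in {5}, choose 5; 4->5 ok
  pos 12: y in {0,2,4}, choose 0; 5->0 ok
  pos 13: z in {5}, choose 5; 0->5 ok
  pos 14: y in {0,2,4}, choose 4; 5->4 ok

0,4,2,0,0,5,3,1,5,3,4,5,0,5,4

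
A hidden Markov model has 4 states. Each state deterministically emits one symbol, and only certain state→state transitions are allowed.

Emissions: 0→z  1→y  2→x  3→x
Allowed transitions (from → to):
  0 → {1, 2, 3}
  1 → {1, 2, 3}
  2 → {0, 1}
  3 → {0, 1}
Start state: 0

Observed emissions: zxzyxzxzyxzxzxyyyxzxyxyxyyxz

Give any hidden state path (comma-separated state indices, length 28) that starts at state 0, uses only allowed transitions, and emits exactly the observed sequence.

  t0 'z' -> {0}, take 0 (start)
  t1 'x' -> {2,3}, take 3 (0->3 ok)
  t2 'z' -> {0}, take 0 (3->0 ok)
  t3 'y' -> {1}, take 1 (0->1 ok)
  t4 'x' -> {2,3}, take 2 (1->2 ok)
  t5 'z' -> {0}, take 0 (2->0 ok)
  t6 'x' -> {2,3}, take 2 (0->2 ok)
  t7 'z' -> {0}, take 0 (2->0 ok)
  t8 'y' -> {1}, take 1 (0->1 ok)
  t9 'x' -> {2,3}, take 2 (1->2 ok)
  t10 'z' -> {0}, take 0 (2->0 ok)
  t11 'x' -> {2,3}, take 2 (0->2 ok)
  t12 'z' -> {0}, take 0 (2->0 ok)
  t13 'x' -> {2,3}, take 2 (0->2 ok)
  t14 'y' -> {1}, take 1 (2->1 ok)
  t15 'y' -> {1}, take 1 (1->1 ok)
  t16 'y' -> {1}, take 1 (1->1 ok)
  t17 'x' -> {2,3}, take 3 (1->3 ok)
  t18 'z' -> {0}, take 0 (3->0 ok)
  t19 'x' -> {2,3}, take 3 (0->3 ok)
  t20 'y' -> {1}, take 1 (3->1 ok)
  t21 'x' -> {2,3}, take 3 (1->3 ok)
  t22 'y' -> {1}, take 1 (3->1 ok)
  t23 'x' -> {2,3}, take 2 (1->2 ok)
  t24 'y' -> {1}, take 1 (2->1 ok)
  t25 'y' -> {1}, take 1 (1->1 ok)
  t26 'x' -> {2,3}, take 2 (1->2 ok)
  t27 'z' -> {0}, take 0 (2->0 ok)

0,3,0,1,2,0,2,0,1,2,0,2,0,2,1,1,1,3,0,3,1,3,1,2,1,1,2,0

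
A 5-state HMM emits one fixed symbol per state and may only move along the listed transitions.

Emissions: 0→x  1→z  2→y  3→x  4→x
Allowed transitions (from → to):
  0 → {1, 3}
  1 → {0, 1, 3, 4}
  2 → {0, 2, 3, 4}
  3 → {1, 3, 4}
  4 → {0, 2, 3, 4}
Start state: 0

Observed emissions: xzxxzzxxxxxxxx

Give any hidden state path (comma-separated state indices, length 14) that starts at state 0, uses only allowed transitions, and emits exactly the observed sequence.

0,1,3,3,1,1,0,3,4,0,3,3,3,4

  pos 0: x in {0,3,4}, choose 0; start
  pos 1: z in {1}, choose 1; 0->1 ok
  pos 2: x in {0,3,4}, choose 3; 1->3 ok
  pos 3: x in {0,3,4}, choose 3; 3->3 ok
  pos 4: z in {1}, choose 1; 3->1 ok
  pos 5: z in {1}, choose 1; 1->1 ok
  pos 6: x in {0,3,4}, choose 0; 1->0 ok
  pos 7: x in {0,3,4}, choose 3; 0->3 ok
  pos 8: x in {0,3,4}, choose 4; 3->4 ok
  pos 9: x in {0,3,4}, choose 0; 4->0 ok
  pos 10: x in {0,3,4}, choose 3; 0->3 ok
  pos 11: x in {0,3,4}, choose 3; 3->3 ok
  pos 12: x in {0,3,4}, choose 3; 3->3 ok
  pos 13: x in {0,3,4}, choose 4; 3->4 ok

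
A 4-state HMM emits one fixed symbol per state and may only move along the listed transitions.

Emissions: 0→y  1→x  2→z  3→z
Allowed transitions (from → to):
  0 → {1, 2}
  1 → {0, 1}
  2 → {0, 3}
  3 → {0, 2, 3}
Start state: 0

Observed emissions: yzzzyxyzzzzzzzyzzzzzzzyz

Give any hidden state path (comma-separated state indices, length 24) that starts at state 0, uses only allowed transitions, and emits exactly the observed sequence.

0,2,3,2,0,1,0,2,3,3,3,2,3,3,0,2,3,2,3,2,3,3,0,2

  [0] y  {0}  => 0  start
  [1] z  {2,3}  => 2  0->2 ok
  [2] z  {2,3}  => 3  2->3 ok
  [3] z  {2,3}  => 2  3->2 ok
  [4] y  {0}  => 0  2->0 ok
  [5] x  {1}  => 1  0->1 ok
  [6] y  {0}  => 0  1->0 ok
  [7] z  {2,3}  => 2  0->2 ok
  [8] z  {2,3}  => 3  2->3 ok
  [9] z  {2,3}  => 3  3->3 ok
  [10] z  {2,3}  => 3  3->3 ok
  [11] z  {2,3}  => 2  3->2 ok
  [12] z  {2,3}  => 3  2->3 ok
  [13] z  {2,3}  => 3  3->3 ok
  [14] y  {0}  => 0  3->0 ok
  [15] z  {2,3}  => 2  0->2 ok
  [16] z  {2,3}  => 3  2->3 ok
  [17] z  {2,3}  => 2  3->2 ok
  [18] z  {2,3}  => 3  2->3 ok
  [19] z  {2,3}  => 2  3->2 ok
  [20] z  {2,3}  => 3  2->3 ok
  [21] z  {2,3}  => 3  3->3 ok
  [22] y  {0}  => 0  3->0 ok
  [23] z  {2,3}  => 2  0->2 ok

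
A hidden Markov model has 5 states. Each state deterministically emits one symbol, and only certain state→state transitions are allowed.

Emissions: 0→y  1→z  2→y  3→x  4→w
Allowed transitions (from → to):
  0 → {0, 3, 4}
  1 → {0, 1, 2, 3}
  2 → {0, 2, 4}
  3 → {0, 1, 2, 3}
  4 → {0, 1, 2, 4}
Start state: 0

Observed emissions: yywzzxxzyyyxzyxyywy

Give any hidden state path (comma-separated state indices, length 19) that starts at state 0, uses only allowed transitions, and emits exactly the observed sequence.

  [0] y  {0,2}  => 0  start
  [1] y  {0,2}  => 0  0->0 ok
  [2] w  {4}  => 4  0->4 ok
  [3] z  {1}  => 1  4->1 ok
  [4] z  {1}  => 1  1->1 ok
  [5] x  {3}  => 3  1->3 ok
  [6] x  {3}  => 3  3->3 ok
  [7] z  {1}  => 1  3->1 ok
  [8] y  {0,2}  => 2  1->2 ok
  [9] y  {0,2}  => 2  2->2 ok
  [10] y  {0,2}  => 0  2->0 ok
  [11] x  {3}  => 3  0->3 ok
  [12] z  {1}  => 1  3->1 ok
  [13] y  {0,2}  => 0  1->0 ok
  [14] x  {3}  => 3  0->3 ok
  [15] y  {0,2}  => 0  3->0 ok
  [16] y  {0,2}  => 0  0->0 ok
  [17] w  {4}  => 4  0->4 ok
  [18] y  {0,2}  => 2  4->2 ok

0,0,4,1,1,3,3,1,2,2,0,3,1,0,3,0,0,4,2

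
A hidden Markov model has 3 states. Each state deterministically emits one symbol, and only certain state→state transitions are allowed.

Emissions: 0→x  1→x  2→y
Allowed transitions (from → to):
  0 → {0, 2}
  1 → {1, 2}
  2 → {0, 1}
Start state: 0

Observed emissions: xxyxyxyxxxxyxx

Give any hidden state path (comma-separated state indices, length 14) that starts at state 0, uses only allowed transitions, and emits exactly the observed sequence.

  0: obs=x cand={0,1} pick 0 [start]
  1: obs=x cand={0,1} pick 0 [0->0 ok]
  2: obs=y cand={2} pick 2 [0->2 ok]
  3: obs=x cand={0,1} pick 1 [2->1 ok]
  4: obs=y cand={2} pick 2 [1->2 ok]
  5: obs=x cand={0,1} pick 1 [2->1 ok]
  6: obs=y cand={2} pick 2 [1->2 ok]
  7: obs=x cand={0,1} pick 1 [2->1 ok]
  8: obs=x cand={0,1} pick 1 [1->1 ok]
  9: obs=x cand={0,1} pick 1 [1->1 ok]
  10: obs=x cand={0,1} pick 1 [1->1 ok]
  11: obs=y cand={2} pick 2 [1->2 ok]
  12: obs=x cand={0,1} pick 0 [2->0 ok]
  13: obs=x cand={0,1} pick 0 [0->0 ok]

0,0,2,1,2,1,2,1,1,1,1,2,0,0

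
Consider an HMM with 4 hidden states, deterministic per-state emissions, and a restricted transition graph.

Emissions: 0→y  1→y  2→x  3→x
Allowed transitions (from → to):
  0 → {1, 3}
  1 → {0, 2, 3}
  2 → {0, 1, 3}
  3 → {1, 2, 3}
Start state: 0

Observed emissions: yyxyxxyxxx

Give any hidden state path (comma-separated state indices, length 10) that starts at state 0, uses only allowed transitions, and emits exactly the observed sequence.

0,1,2,1,2,3,1,3,3,3

  t0 'y' -> {0,1}, take 0 (start)
  t1 'y' -> {0,1}, take 1 (0->1 ok)
  t2 'x' -> {2,3}, take 2 (1->2 ok)
  t3 'y' -> {0,1}, take 1 (2->1 ok)
  t4 'x' -> {2,3}, take 2 (1->2 ok)
  t5 'x' -> {2,3}, take 3 (2->3 ok)
  t6 'y' -> {0,1}, take 1 (3->1 ok)
  t7 'x' -> {2,3}, take 3 (1->3 ok)
  t8 'x' -> {2,3}, take 3 (3->3 ok)
  t9 'x' -> {2,3}, take 3 (3->3 ok)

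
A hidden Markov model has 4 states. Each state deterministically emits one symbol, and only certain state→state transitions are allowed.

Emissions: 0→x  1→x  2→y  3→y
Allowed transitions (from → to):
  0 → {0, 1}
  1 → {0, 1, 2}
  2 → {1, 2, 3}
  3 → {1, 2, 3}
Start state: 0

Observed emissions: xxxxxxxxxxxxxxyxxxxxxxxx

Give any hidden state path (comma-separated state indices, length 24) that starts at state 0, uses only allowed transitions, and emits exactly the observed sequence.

0,0,0,1,1,0,1,1,1,0,1,1,0,1,2,1,1,0,1,0,0,1,0,0

  0: obs=x cand={0,1} pick 0 [start]
  1: obs=x cand={0,1} pick 0 [0->0 ok]
  2: obs=x cand={0,1} pick 0 [0->0 ok]
  3: obs=x cand={0,1} pick 1 [0->1 ok]
  4: obs=x cand={0,1} pick 1 [1->1 ok]
  5: obs=x cand={0,1} pick 0 [1->0 ok]
  6: obs=x cand={0,1} pick 1 [0->1 ok]
  7: obs=x cand={0,1} pick 1 [1->1 ok]
  8: obs=x cand={0,1} pick 1 [1->1 ok]
  9: obs=x cand={0,1} pick 0 [1->0 ok]
  10: obs=x cand={0,1} pick 1 [0->1 ok]
  11: obs=x cand={0,1} pick 1 [1->1 ok]
  12: obs=x cand={0,1} pick 0 [1->0 ok]
  13: obs=x cand={0,1} pick 1 [0->1 ok]
  14: obs=y cand={2,3} pick 2 [1->2 ok]
  15: obs=x cand={0,1} pick 1 [2->1 ok]
  16: obs=x cand={0,1} pick 1 [1->1 ok]
  17: obs=x cand={0,1} pick 0 [1->0 ok]
  18: obs=x cand={0,1} pick 1 [0->1 ok]
  19: obs=x cand={0,1} pick 0 [1->0 ok]
  20: obs=x cand={0,1} pick 0 [0->0 ok]
  21: obs=x cand={0,1} pick 1 [0->1 ok]
  22: obs=x cand={0,1} pick 0 [1->0 ok]
  23: obs=x cand={0,1} pick 0 [0->0 ok]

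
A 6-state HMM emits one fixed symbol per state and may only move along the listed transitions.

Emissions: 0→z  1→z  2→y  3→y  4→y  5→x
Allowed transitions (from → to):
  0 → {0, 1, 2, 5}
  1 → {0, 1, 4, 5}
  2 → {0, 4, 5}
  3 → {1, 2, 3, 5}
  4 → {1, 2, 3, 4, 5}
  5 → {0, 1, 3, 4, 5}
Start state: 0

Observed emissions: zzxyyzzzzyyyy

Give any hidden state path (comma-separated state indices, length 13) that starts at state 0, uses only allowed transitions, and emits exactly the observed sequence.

0,1,5,3,2,0,1,0,1,4,3,3,2

  t0 'z' -> {0,1}, take 0 (start)
  t1 'z' -> {0,1}, take 1 (0->1 ok)
  t2 'x' -> {5}, take 5 (1->5 ok)
  t3 'y' -> {2,3,4}, take 3 (5->3 ok)
  t4 'y' -> {2,3,4}, take 2 (3->2 ok)
  t5 'z' -> {0,1}, take 0 (2->0 ok)
  t6 'z' -> {0,1}, take 1 (0->1 ok)
  t7 'z' -> {0,1}, take 0 (1->0 ok)
  t8 'z' -> {0,1}, take 1 (0->1 ok)
  t9 'y' -> {2,3,4}, take 4 (1->4 ok)
  t10 'y' -> {2,3,4}, take 3 (4->3 ok)
  t11 'y' -> {2,3,4}, take 3 (3->3 ok)
  t12 'y' -> {2,3,4}, take 2 (3->2 ok)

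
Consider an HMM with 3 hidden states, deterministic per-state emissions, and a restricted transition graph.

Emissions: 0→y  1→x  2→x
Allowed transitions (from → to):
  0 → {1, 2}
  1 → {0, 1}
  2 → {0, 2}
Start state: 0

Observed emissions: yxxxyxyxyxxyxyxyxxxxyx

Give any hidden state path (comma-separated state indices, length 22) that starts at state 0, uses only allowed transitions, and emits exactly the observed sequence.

  pos 0: y in {0}, choose 0; start
  pos 1: x in {1,2}, choose 1; 0->1 ok
  pos 2: x in {1,2}, choose 1; 1->1 ok
  pos 3: x in {1,2}, choose 1; 1->1 ok
  pos 4: y in {0}, choose 0; 1->0 ok
  pos 5: x in {1,2}, choose 2; 0->2 ok
  pos 6: y in {0}, choose 0; 2->0 ok
  pos 7: x in {1,2}, choose 2; 0->2 ok
  pos 8: y in {0}, choose 0; 2->0 ok
  pos 9: x in {1,2}, choose 2; 0->2 ok
  pos 10: x in {1,2}, choose 2; 2->2 ok
  pos 11: y in {0}, choose 0; 2->0 ok
  pos 12: x in {1,2}, choose 1; 0->1 ok
  pos 13: y in {0}, choose 0; 1->0 ok
  pos 14: x in {1,2}, choose 2; 0->2 ok
  pos 15: y in {0}, choose 0; 2->0 ok
  pos 16: x in {1,2}, choose 1; 0->1 ok
  pos 17: x in {1,2}, choose 1; 1->1 ok
  pos 18: x in {1,2}, choose 1; 1->1 ok
  pos 19: x in {1,2}, choose 1; 1->1 ok
  pos 20: y in {0}, choose 0; 1->0 ok
  pos 21: x in {1,2}, choose 2; 0->2 ok

0,1,1,1,0,2,0,2,0,2,2,0,1,0,2,0,1,1,1,1,0,2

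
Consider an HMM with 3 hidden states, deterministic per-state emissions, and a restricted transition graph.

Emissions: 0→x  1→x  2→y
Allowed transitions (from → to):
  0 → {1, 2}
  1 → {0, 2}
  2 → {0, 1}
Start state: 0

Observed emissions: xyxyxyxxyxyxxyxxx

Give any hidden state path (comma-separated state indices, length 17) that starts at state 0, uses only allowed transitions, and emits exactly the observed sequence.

0,2,0,2,1,2,1,0,2,0,2,0,1,2,1,0,1

  t0 'x' -> {0,1}, take 0 (start)
  t1 'y' -> {2}, take 2 (0->2 ok)
  t2 'x' -> {0,1}, take 0 (2->0 ok)
  t3 'y' -> {2}, take 2 (0->2 ok)
  t4 'x' -> {0,1}, take 1 (2->1 ok)
  t5 'y' -> {2}, take 2 (1->2 ok)
  t6 'x' -> {0,1}, take 1 (2->1 ok)
  t7 'x' -> {0,1}, take 0 (1->0 ok)
  t8 'y' -> {2}, take 2 (0->2 ok)
  t9 'x' -> {0,1}, take 0 (2->0 ok)
  t10 'y' -> {2}, take 2 (0->2 ok)
  t11 'x' -> {0,1}, take 0 (2->0 ok)
  t12 'x' -> {0,1}, take 1 (0->1 ok)
  t13 'y' -> {2}, take 2 (1->2 ok)
  t14 'x' -> {0,1}, take 1 (2->1 ok)
  t15 'x' -> {0,1}, take 0 (1->0 ok)
  t16 'x' -> {0,1}, take 1 (0->1 ok)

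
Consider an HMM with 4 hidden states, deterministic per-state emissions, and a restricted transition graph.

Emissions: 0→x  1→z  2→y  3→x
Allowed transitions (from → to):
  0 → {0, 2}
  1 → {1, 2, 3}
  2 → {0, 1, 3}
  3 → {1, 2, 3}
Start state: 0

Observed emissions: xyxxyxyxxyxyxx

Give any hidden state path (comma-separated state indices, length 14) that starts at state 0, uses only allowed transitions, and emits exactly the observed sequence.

0,2,0,0,2,3,2,3,3,2,3,2,0,0

  [0] x  {0,3}  => 0  start
  [1] y  {2}  => 2  0->2 ok
  [2] x  {0,3}  => 0  2->0 ok
  [3] x  {0,3}  => 0  0->0 ok
  [4] y  {2}  => 2  0->2 ok
  [5] x  {0,3}  => 3  2->3 ok
  [6] y  {2}  => 2  3->2 ok
  [7] x  {0,3}  => 3  2->3 ok
  [8] x  {0,3}  => 3  3->3 ok
  [9] y  {2}  => 2  3->2 ok
  [10] x  {0,3}  => 3  2->3 ok
  [11] y  {2}  => 2  3->2 ok
  [12] x  {0,3}  => 0  2->0 ok
  [13] x  {0,3}  => 0  0->0 ok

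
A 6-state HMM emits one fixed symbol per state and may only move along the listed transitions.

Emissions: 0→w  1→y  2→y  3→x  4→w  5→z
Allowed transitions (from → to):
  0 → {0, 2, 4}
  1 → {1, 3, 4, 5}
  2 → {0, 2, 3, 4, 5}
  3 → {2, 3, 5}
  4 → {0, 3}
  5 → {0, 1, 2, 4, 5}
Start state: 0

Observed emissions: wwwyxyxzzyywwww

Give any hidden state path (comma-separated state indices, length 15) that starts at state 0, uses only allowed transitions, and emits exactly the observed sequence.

0,0,0,2,3,2,3,5,5,2,2,4,0,0,4

  pos 0: w in {0,4}, choose 0; start
  pos 1: w in {0,4}, choose 0; 0->0 ok
  pos 2: w in {0,4}, choose 0; 0->0 ok
  pos 3: y in {1,2}, choose 2; 0->2 ok
  pos 4: x in {3}, choose 3; 2->3 ok
  pos 5: y in {1,2}, choose 2; 3->2 ok
  pos 6: x in {3}, choose 3; 2->3 ok
  pos 7: z in {5}, choose 5; 3->5 ok
  pos 8: z in {5}, choose 5; 5->5 ok
  pos 9: y in {1,2}, choose 2; 5->2 ok
  pos 10: y in {1,2}, choose 2; 2->2 ok
  pos 11: w in {0,4}, choose 4; 2->4 ok
  pos 12: w in {0,4}, choose 0; 4->0 ok
  pos 13: w in {0,4}, choose 0; 0->0 ok
  pos 14: w in {0,4}, choose 4; 0->4 ok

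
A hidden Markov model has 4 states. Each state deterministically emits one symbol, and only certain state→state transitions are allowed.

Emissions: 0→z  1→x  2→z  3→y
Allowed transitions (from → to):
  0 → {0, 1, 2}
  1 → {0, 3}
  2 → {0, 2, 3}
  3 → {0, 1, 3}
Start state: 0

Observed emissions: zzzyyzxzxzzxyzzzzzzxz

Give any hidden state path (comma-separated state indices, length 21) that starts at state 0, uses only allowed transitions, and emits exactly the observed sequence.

0,0,2,3,3,0,1,0,1,0,0,1,3,0,2,2,2,0,0,1,0

  [0] z  {0,2}  => 0  start
  [1] z  {0,2}  => 0  0->0 ok
  [2] z  {0,2}  => 2  0->2 ok
  [3] y  {3}  => 3  2->3 ok
  [4] y  {3}  => 3  3->3 ok
  [5] z  {0,2}  => 0  3->0 ok
  [6] x  {1}  => 1  0->1 ok
  [7] z  {0,2}  => 0  1->0 ok
  [8] x  {1}  => 1  0->1 ok
  [9] z  {0,2}  => 0  1->0 ok
  [10] z  {0,2}  => 0  0->0 ok
  [11] x  {1}  => 1  0->1 ok
  [12] y  {3}  => 3  1->3 ok
  [13] z  {0,2}  => 0  3->0 ok
  [14] z  {0,2}  => 2  0->2 ok
  [15] z  {0,2}  => 2  2->2 ok
  [16] z  {0,2}  => 2  2->2 ok
  [17] z  {0,2}  => 0  2->0 ok
  [18] z  {0,2}  => 0  0->0 ok
  [19] x  {1}  => 1  0->1 ok
  [20] z  {0,2}  => 0  1->0 ok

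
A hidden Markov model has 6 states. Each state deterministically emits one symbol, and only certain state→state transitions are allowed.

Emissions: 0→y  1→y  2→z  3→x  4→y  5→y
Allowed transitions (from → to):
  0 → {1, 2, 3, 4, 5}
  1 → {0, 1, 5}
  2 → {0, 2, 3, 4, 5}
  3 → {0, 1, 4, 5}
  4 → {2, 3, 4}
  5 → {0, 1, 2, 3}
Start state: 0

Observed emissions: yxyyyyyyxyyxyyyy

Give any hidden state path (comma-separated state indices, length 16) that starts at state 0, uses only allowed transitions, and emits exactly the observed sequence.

  pos 0: y in {0,1,4,5}, choose 0; start
  pos 1: x in {3}, choose 3; 0->3 ok
  pos 2: y in {0,1,4,5}, choose 0; 3->0 ok
  pos 3: y in {0,1,4,5}, choose 5; 0->5 ok
  pos 4: y in {0,1,4,5}, choose 0; 5->0 ok
  pos 5: y in {0,1,4,5}, choose 1; 0->1 ok
  pos 6: y in {0,1,4,5}, choose 0; 1->0 ok
  pos 7: y in {0,1,4,5}, choose 5; 0->5 ok
  pos 8: x in {3}, choose 3; 5->3 ok
  pos 9: y in {0,1,4,5}, choose 4; 3->4 ok
  pos 10: y in {0,1,4,5}, choose 4; 4->4 ok
  pos 11: x in {3}, choose 3; 4->3 ok
  pos 12: y in {0,1,4,5}, choose 5; 3->5 ok
  pos 13: y in {0,1,4,5}, choose 0; 5->0 ok
  pos 14: y in {0,1,4,5}, choose 1; 0->1 ok
  pos 15: y in {0,1,4,5}, choose 5; 1->5 ok

0,3,0,5,0,1,0,5,3,4,4,3,5,0,1,5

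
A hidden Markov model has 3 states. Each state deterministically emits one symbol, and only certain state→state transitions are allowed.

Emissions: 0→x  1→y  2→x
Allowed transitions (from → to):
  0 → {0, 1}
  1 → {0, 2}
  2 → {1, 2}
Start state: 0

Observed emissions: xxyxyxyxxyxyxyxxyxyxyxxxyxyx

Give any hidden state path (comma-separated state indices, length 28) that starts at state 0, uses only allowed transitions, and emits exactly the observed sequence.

0,0,1,0,1,0,1,0,0,1,0,1,2,1,0,0,1,2,1,2,1,0,0,0,1,2,1,0

  0: obs=x cand={0,2} pick 0 [start]
  1: obs=x cand={0,2} pick 0 [0->0 ok]
  2: obs=y cand={1} pick 1 [0->1 ok]
  3: obs=x cand={0,2} pick 0 [1->0 ok]
  4: obs=y cand={1} pick 1 [0->1 ok]
  5: obs=x cand={0,2} pick 0 [1->0 ok]
  6: obs=y cand={1} pick 1 [0->1 ok]
  7: obs=x cand={0,2} pick 0 [1->0 ok]
  8: obs=x cand={0,2} pick 0 [0->0 ok]
  9: obs=y cand={1} pick 1 [0->1 ok]
  10: obs=x cand={0,2} pick 0 [1->0 ok]
  11: obs=y cand={1} pick 1 [0->1 ok]
  12: obs=x cand={0,2} pick 2 [1->2 ok]
  13: obs=y cand={1} pick 1 [2->1 ok]
  14: obs=x cand={0,2} pick 0 [1->0 ok]
  15: obs=x cand={0,2} pick 0 [0->0 ok]
  16: obs=y cand={1} pick 1 [0->1 ok]
  17: obs=x cand={0,2} pick 2 [1->2 ok]
  18: obs=y cand={1} pick 1 [2->1 ok]
  19: obs=x cand={0,2} pick 2 [1->2 ok]
  20: obs=y cand={1} pick 1 [2->1 ok]
  21: obs=x cand={0,2} pick 0 [1->0 ok]
  22: obs=x cand={0,2} pick 0 [0->0 ok]
  23: obs=x cand={0,2} pick 0 [0->0 ok]
  24: obs=y cand={1} pick 1 [0->1 ok]
  25: obs=x cand={0,2} pick 2 [1->2 ok]
  26: obs=y cand={1} pick 1 [2->1 ok]
  27: obs=x cand={0,2} pick 0 [1->0 ok]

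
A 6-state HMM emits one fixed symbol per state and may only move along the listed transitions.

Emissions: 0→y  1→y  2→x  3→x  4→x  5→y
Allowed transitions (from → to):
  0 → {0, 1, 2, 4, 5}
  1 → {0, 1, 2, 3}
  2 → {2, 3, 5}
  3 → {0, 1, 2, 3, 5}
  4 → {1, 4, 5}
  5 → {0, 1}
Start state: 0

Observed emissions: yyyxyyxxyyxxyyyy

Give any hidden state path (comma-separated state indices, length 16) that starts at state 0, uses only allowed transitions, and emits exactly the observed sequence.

0,5,0,4,5,0,2,2,5,0,2,3,5,0,0,5

  [0] y  {0,1,5}  => 0  start
  [1] y  {0,1,5}  => 5  0->5 ok
  [2] y  {0,1,5}  => 0  5->0 ok
  [3] x  {2,3,4}  => 4  0->4 ok
  [4] y  {0,1,5}  => 5  4->5 ok
  [5] y  {0,1,5}  => 0  5->0 ok
  [6] x  {2,3,4}  => 2  0->2 ok
  [7] x  {2,3,4}  => 2  2->2 ok
  [8] y  {0,1,5}  => 5  2->5 ok
  [9] y  {0,1,5}  => 0  5->0 ok
  [10] x  {2,3,4}  => 2  0->2 ok
  [11] x  {2,3,4}  => 3  2->3 ok
  [12] y  {0,1,5}  => 5  3->5 ok
  [13] y  {0,1,5}  => 0  5->0 ok
  [14] y  {0,1,5}  => 0  0->0 ok
  [15] y  {0,1,5}  => 5  0->5 ok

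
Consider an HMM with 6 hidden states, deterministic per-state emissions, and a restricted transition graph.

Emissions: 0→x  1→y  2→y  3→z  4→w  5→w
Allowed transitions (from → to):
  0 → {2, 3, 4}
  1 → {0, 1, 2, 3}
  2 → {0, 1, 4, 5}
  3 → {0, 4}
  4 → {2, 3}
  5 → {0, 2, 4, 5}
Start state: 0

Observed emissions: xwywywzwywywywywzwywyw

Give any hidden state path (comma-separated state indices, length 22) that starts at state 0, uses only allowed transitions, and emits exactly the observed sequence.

  pos 0: x in {0}, choose 0; start
  pos 1: w in {4,5}, choose 4; 0->4 ok
  pos 2: y in {1,2}, choose 2; 4->2 ok
  pos 3: w in {4,5}, choose 5; 2->5 ok
  pos 4: y in {1,2}, choose 2; 5->2 ok
  pos 5: w in {4,5}, choose 4; 2->4 ok
  pos 6: z in {3}, choose 3; 4->3 ok
  pos 7: w in {4,5}, choose 4; 3->4 ok
  pos 8: y in {1,2}, choose 2; 4->2 ok
  pos 9: w in {4,5}, choose 5; 2->5 ok
  pos 10: y in {1,2}, choose 2; 5->2 ok
  pos 11: w in {4,5}, choose 4; 2->4 ok
  pos 12: y in {1,2}, choose 2; 4->2 ok
  pos 13: w in {4,5}, choose 4; 2->4 ok
  pos 14: y in {1,2}, choose 2; 4->2 ok
  pos 15: w in {4,5}, choose 4; 2->4 ok
  pos 16: z in {3}, choose 3; 4->3 ok
  pos 17: w in {4,5}, choose 4; 3->4 ok
  pos 18: y in {1,2}, choose 2; 4->2 ok
  pos 19: w in {4,5}, choose 4; 2->4 ok
  pos 20: y in {1,2}, choose 2; 4->2 ok
  pos 21: w in {4,5}, choose 4; 2->4 ok

0,4,2,5,2,4,3,4,2,5,2,4,2,4,2,4,3,4,2,4,2,4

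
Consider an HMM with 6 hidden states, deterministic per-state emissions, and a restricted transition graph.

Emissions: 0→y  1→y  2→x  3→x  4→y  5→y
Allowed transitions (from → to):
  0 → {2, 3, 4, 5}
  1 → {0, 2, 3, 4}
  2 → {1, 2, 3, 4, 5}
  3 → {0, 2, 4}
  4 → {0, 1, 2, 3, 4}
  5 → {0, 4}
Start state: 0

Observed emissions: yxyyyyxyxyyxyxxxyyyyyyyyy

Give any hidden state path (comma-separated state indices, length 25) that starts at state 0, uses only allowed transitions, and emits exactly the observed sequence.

0,3,0,4,4,0,2,1,3,4,1,3,0,2,3,2,5,4,4,4,0,5,4,1,4

  t0 'y' -> {0,1,4,5}, take 0 (start)
  t1 'x' -> {2,3}, take 3 (0->3 ok)
  t2 'y' -> {0,1,4,5}, take 0 (3->0 ok)
  t3 'y' -> {0,1,4,5}, take 4 (0->4 ok)
  t4 'y' -> {0,1,4,5}, take 4 (4->4 ok)
  t5 'y' -> {0,1,4,5}, take 0 (4->0 ok)
  t6 'x' -> {2,3}, take 2 (0->2 ok)
  t7 'y' -> {0,1,4,5}, take 1 (2->1 ok)
  t8 'x' -> {2,3}, take 3 (1->3 ok)
  t9 'y' -> {0,1,4,5}, take 4 (3->4 ok)
  t10 'y' -> {0,1,4,5}, take 1 (4->1 ok)
  t11 'x' -> {2,3}, take 3 (1->3 ok)
  t12 'y' -> {0,1,4,5}, take 0 (3->0 ok)
  t13 'x' -> {2,3}, take 2 (0->2 ok)
  t14 'x' -> {2,3}, take 3 (2->3 ok)
  t15 'x' -> {2,3}, take 2 (3->2 ok)
  t16 'y' -> {0,1,4,5}, take 5 (2->5 ok)
  t17 'y' -> {0,1,4,5}, take 4 (5->4 ok)
  t18 'y' -> {0,1,4,5}, take 4 (4->4 ok)
  t19 'y' -> {0,1,4,5}, take 4 (4->4 ok)
  t20 'y' -> {0,1,4,5}, take 0 (4->0 ok)
  t21 'y' -> {0,1,4,5}, take 5 (0->5 ok)
  t22 'y' -> {0,1,4,5}, take 4 (5->4 ok)
  t23 'y' -> {0,1,4,5}, take 1 (4->1 ok)
  t24 'y' -> {0,1,4,5}, take 4 (1->4 ok)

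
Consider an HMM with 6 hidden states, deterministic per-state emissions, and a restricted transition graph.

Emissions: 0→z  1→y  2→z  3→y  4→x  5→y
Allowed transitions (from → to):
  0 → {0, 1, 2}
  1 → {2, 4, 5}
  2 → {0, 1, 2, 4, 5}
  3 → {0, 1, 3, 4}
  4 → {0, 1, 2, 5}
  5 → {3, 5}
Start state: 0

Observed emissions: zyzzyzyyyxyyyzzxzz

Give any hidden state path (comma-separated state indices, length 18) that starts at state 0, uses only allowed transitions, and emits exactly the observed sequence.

0,1,2,0,1,2,5,3,1,4,5,3,1,2,2,4,2,0

  t0 'z' -> {0,2}, take 0 (start)
  t1 'y' -> {1,3,5}, take 1 (0->1 ok)
  t2 'z' -> {0,2}, take 2 (1->2 ok)
  t3 'z' -> {0,2}, take 0 (2->0 ok)
  t4 'y' -> {1,3,5}, take 1 (0->1 ok)
  t5 'z' -> {0,2}, take 2 (1->2 ok)
  t6 'y' -> {1,3,5}, take 5 (2->5 ok)
  t7 'y' -> {1,3,5}, take 3 (5->3 ok)
  t8 'y' -> {1,3,5}, take 1 (3->1 ok)
  t9 'x' -> {4}, take 4 (1->4 ok)
  t10 'y' -> {1,3,5}, take 5 (4->5 ok)
  t11 'y' -> {1,3,5}, take 3 (5->3 ok)
  t12 'y' -> {1,3,5}, take 1 (3->1 ok)
  t13 'z' -> {0,2}, take 2 (1->2 ok)
  t14 'z' -> {0,2}, take 2 (2->2 ok)
  t15 'x' -> {4}, take 4 (2->4 ok)
  t16 'z' -> {0,2}, take 2 (4->2 ok)
  t17 'z' -> {0,2}, take 0 (2->0 ok)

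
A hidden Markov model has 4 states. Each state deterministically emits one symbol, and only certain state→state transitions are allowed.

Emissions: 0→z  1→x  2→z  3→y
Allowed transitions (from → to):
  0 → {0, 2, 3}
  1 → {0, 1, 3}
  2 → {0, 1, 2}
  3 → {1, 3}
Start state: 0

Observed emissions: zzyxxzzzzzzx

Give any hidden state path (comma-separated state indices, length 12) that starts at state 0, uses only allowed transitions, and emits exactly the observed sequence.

0,0,3,1,1,0,2,2,0,2,2,1

  pos 0: z in {0,2}, choose 0; start
  pos 1: z in {0,2}, choose 0; 0->0 ok
  pos 2: y in {3}, choose 3; 0->3 ok
  pos 3: x in {1}, choose 1; 3->1 ok
  pos 4: x in {1}, choose 1; 1->1 ok
  pos 5: z in {0,2}, choose 0; 1->0 ok
  pos 6: z in {0,2}, choose 2; 0->2 ok
  pos 7: z in {0,2}, choose 2; 2->2 ok
  pos 8: z in {0,2}, choose 0; 2->0 ok
  pos 9: z in {0,2}, choose 2; 0->2 ok
  pos 10: z in {0,2}, choose 2; 2->2 ok
  pos 11: x in {1}, choose 1; 2->1 ok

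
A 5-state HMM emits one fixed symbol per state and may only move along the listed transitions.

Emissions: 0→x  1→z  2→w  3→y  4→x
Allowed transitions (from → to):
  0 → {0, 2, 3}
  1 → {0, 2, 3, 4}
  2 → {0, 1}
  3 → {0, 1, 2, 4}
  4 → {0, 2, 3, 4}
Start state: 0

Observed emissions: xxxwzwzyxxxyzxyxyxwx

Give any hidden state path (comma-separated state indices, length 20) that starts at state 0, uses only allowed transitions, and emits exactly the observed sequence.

0,0,0,2,1,2,1,3,4,4,0,3,1,4,3,4,3,4,2,0

  pos 0: x in {0,4}, choose 0; start
  pos 1: x in {0,4}, choose 0; 0->0 ok
  pos 2: x in {0,4}, choose 0; 0->0 ok
  pos 3: w in {2}, choose 2; 0->2 ok
  pos 4: z in {1}, choose 1; 2->1 ok
  pos 5: w in {2}, choose 2; 1->2 ok
  pos 6: z in {1}, choose 1; 2->1 ok
  pos 7: y in {3}, choose 3; 1->3 ok
  pos 8: x in {0,4}, choose 4; 3->4 ok
  pos 9: x in {0,4}, choose 4; 4->4 ok
  pos 10: x in {0,4}, choose 0; 4->0 ok
  pos 11: y in {3}, choose 3; 0->3 ok
  pos 12: z in {1}, choose 1; 3->1 ok
  pos 13: x in {0,4}, choose 4; 1->4 ok
  pos 14: y in {3}, choose 3; 4->3 ok
  pos 15: x in {0,4}, choose 4; 3->4 ok
  pos 16: y in {3}, choose 3; 4->3 ok
  pos 17: x in {0,4}, choose 4; 3->4 ok
  pos 18: w in {2}, choose 2; 4->2 ok
  pos 19: x in {0,4}, choose 0; 2->0 ok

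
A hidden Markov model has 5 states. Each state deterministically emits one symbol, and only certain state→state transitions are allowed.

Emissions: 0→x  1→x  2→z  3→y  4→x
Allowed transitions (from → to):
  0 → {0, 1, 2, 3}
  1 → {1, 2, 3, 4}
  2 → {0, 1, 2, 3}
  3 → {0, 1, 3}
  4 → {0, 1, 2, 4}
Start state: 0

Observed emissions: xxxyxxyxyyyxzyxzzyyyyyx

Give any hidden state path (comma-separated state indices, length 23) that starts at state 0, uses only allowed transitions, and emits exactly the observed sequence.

0,1,1,3,1,1,3,0,3,3,3,1,2,3,1,2,2,3,3,3,3,3,1

  0: obs=x cand={0,1,4} pick 0 [start]
  1: obs=x cand={0,1,4} pick 1 [0->1 ok]
  2: obs=x cand={0,1,4} pick 1 [1->1 ok]
  3: obs=y cand={3} pick 3 [1->3 ok]
  4: obs=x cand={0,1,4} pick 1 [3->1 ok]
  5: obs=x cand={0,1,4} pick 1 [1->1 ok]
  6: obs=y cand={3} pick 3 [1->3 ok]
  7: obs=x cand={0,1,4} pick 0 [3->0 ok]
  8: obs=y cand={3} pick 3 [0->3 ok]
  9: obs=y cand={3} pick 3 [3->3 ok]
  10: obs=y cand={3} pick 3 [3->3 ok]
  11: obs=x cand={0,1,4} pick 1 [3->1 ok]
  12: obs=z cand={2} pick 2 [1->2 ok]
  13: obs=y cand={3} pick 3 [2->3 ok]
  14: obs=x cand={0,1,4} pick 1 [3->1 ok]
  15: obs=z cand={2} pick 2 [1->2 ok]
  16: obs=z cand={2} pick 2 [2->2 ok]
  17: obs=y cand={3} pick 3 [2->3 ok]
  18: obs=y cand={3} pick 3 [3->3 ok]
  19: obs=y cand={3} pick 3 [3->3 ok]
  20: obs=y cand={3} pick 3 [3->3 ok]
  21: obs=y cand={3} pick 3 [3->3 ok]
  22: obs=x cand={0,1,4} pick 1 [3->1 ok]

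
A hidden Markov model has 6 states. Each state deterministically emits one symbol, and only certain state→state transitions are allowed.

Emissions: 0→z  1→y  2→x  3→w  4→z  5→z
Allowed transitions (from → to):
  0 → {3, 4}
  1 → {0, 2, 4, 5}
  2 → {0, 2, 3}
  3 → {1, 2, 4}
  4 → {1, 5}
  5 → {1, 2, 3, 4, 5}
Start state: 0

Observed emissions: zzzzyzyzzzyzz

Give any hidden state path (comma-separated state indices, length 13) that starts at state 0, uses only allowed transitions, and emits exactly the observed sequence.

  t0 'z' -> {0,4,5}, take 0 (start)
  t1 'z' -> {0,4,5}, take 4 (0->4 ok)
  t2 'z' -> {0,4,5}, take 5 (4->5 ok)
  t3 'z' -> {0,4,5}, take 4 (5->4 ok)
  t4 'y' -> {1}, take 1 (4->1 ok)
  t5 'z' -> {0,4,5}, take 4 (1->4 ok)
  t6 'y' -> {1}, take 1 (4->1 ok)
  t7 'z' -> {0,4,5}, take 4 (1->4 ok)
  t8 'z' -> {0,4,5}, take 5 (4->5 ok)
  t9 'z' -> {0,4,5}, take 4 (5->4 ok)
  t10 'y' -> {1}, take 1 (4->1 ok)
  t11 'z' -> {0,4,5}, take 4 (1->4 ok)
  t12 'z' -> {0,4,5}, take 5 (4->5 ok)

0,4,5,4,1,4,1,4,5,4,1,4,5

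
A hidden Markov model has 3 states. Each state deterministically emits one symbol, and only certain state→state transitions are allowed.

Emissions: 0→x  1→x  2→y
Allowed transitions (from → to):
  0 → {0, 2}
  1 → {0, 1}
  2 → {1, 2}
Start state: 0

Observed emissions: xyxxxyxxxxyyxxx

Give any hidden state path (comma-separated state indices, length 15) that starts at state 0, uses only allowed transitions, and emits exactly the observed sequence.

0,2,1,1,0,2,1,1,0,0,2,2,1,1,1

  0: obs=x cand={0,1} pick 0 [start]
  1: obs=y cand={2} pick 2 [0->2 ok]
  2: obs=x cand={0,1} pick 1 [2->1 ok]
  3: obs=x cand={0,1} pick 1 [1->1 ok]
  4: obs=x cand={0,1} pick 0 [1->0 ok]
  5: obs=y cand={2} pick 2 [0->2 ok]
  6: obs=x cand={0,1} pick 1 [2->1 ok]
  7: obs=x cand={0,1} pick 1 [1->1 ok]
  8: obs=x cand={0,1} pick 0 [1->0 ok]
  9: obs=x cand={0,1} pick 0 [0->0 ok]
  10: obs=y cand={2} pick 2 [0->2 ok]
  11: obs=y cand={2} pick 2 [2->2 ok]
  12: obs=x cand={0,1} pick 1 [2->1 ok]
  13: obs=x cand={0,1} pick 1 [1->1 ok]
  14: obs=x cand={0,1} pick 1 [1->1 ok]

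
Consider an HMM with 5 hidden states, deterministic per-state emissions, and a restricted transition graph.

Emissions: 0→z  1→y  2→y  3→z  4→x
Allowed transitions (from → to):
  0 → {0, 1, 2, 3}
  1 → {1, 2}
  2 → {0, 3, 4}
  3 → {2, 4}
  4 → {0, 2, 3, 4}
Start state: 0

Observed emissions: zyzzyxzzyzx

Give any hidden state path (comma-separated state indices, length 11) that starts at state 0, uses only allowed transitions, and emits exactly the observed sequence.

0,2,0,0,2,4,0,3,2,3,4

  [0] z  {0,3}  => 0  start
  [1] y  {1,2}  => 2  0->2 ok
  [2] z  {0,3}  => 0  2->0 ok
  [3] z  {0,3}  => 0  0->0 ok
  [4] y  {1,2}  => 2  0->2 ok
  [5] x  {4}  => 4  2->4 ok
  [6] z  {0,3}  => 0  4->0 ok
  [7] z  {0,3}  => 3  0->3 ok
  [8] y  {1,2}  => 2  3->2 ok
  [9] z  {0,3}  => 3  2->3 ok
  [10] x  {4}  => 4  3->4 ok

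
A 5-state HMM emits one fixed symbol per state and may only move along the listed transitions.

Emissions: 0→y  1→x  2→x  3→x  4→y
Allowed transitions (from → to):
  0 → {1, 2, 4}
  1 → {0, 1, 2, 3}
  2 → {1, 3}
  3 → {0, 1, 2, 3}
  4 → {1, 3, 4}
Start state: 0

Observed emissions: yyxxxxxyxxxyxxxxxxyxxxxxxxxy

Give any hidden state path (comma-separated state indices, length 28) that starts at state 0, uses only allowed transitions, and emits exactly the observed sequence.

  [0] y  {0,4}  => 0  start
  [1] y  {0,4}  => 4  0->4 ok
  [2] x  {1,2,3}  => 1  4->1 ok
  [3] x  {1,2,3}  => 3  1->3 ok
  [4] x  {1,2,3}  => 2  3->2 ok
  [5] x  {1,2,3}  => 3  2->3 ok
  [6] x  {1,2,3}  => 1  3->1 ok
  [7] y  {0,4}  => 0  1->0 ok
  [8] x  {1,2,3}  => 2  0->2 ok
  [9] x  {1,2,3}  => 1  2->1 ok
  [10] x  {1,2,3}  => 3  1->3 ok
  [11] y  {0,4}  => 0  3->0 ok
  [12] x  {1,2,3}  => 1  0->1 ok
  [13] x  {1,2,3}  => 1  1->1 ok
  [14] x  {1,2,3}  => 2  1->2 ok
  [15] x  {1,2,3}  => 3  2->3 ok
  [16] x  {1,2,3}  => 2  3->2 ok
  [17] x  {1,2,3}  => 1  2->1 ok
  [18] y  {0,4}  => 0  1->0 ok
  [19] x  {1,2,3}  => 2  0->2 ok
  [20] x  {1,2,3}  => 1  2->1 ok
  [21] x  {1,2,3}  => 3  1->3 ok
  [22] x  {1,2,3}  => 3  3->3 ok
  [23] x  {1,2,3}  => 3  3->3 ok
  [24] x  {1,2,3}  => 1  3->1 ok
  [25] x  {1,2,3}  => 1  1->1 ok
  [26] x  {1,2,3}  => 3  1->3 ok
  [27] y  {0,4}  => 0  3->0 ok

0,4,1,3,2,3,1,0,2,1,3,0,1,1,2,3,2,1,0,2,1,3,3,3,1,1,3,0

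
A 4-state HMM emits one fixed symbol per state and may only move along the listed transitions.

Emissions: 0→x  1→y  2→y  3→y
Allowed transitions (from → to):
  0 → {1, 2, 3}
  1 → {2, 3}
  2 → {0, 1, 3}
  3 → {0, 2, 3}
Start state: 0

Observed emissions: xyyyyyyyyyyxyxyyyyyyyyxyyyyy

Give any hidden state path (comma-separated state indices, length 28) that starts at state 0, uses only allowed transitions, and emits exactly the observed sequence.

0,1,3,2,3,2,1,3,3,3,2,0,2,0,2,1,2,3,2,3,2,3,0,2,1,3,3,3

  pos 0: x in {0}, choose 0; start
  pos 1: y in {1,2,3}, choose 1; 0->1 ok
  pos 2: y in {1,2,3}, choose 3; 1->3 ok
  pos 3: y in {1,2,3}, choose 2; 3->2 ok
  pos 4: y in {1,2,3}, choose 3; 2->3 ok
  pos 5: y in {1,2,3}, choose 2; 3->2 ok
  pos 6: y in {1,2,3}, choose 1; 2->1 ok
  pos 7: y in {1,2,3}, choose 3; 1->3 ok
  pos 8: y in {1,2,3}, choose 3; 3->3 ok
  pos 9: y in {1,2,3}, choose 3; 3->3 ok
  pos 10: y in {1,2,3}, choose 2; 3->2 ok
  pos 11: x in {0}, choose 0; 2->0 ok
  pos 12: y in {1,2,3}, choose 2; 0->2 ok
  pos 13: x in {0}, choose 0; 2->0 ok
  pos 14: y in {1,2,3}, choose 2; 0->2 ok
  pos 15: y in {1,2,3}, choose 1; 2->1 ok
  pos 16: y in {1,2,3}, choose 2; 1->2 ok
  pos 17: y in {1,2,3}, choose 3; 2->3 ok
  pos 18: y in {1,2,3}, choose 2; 3->2 ok
  pos 19: y in {1,2,3}, choose 3; 2->3 ok
  pos 20: y in {1,2,3}, choose 2; 3->2 ok
  pos 21: y in {1,2,3}, choose 3; 2->3 ok
  pos 22: x in {0}, choose 0; 3->0 ok
  pos 23: y in {1,2,3}, choose 2; 0->2 ok
  pos 24: y in {1,2,3}, choose 1; 2->1 ok
  pos 25: y in {1,2,3}, choose 3; 1->3 ok
  pos 26: y in {1,2,3}, choose 3; 3->3 ok
  pos 27: y in {1,2,3}, choose 3; 3->3 ok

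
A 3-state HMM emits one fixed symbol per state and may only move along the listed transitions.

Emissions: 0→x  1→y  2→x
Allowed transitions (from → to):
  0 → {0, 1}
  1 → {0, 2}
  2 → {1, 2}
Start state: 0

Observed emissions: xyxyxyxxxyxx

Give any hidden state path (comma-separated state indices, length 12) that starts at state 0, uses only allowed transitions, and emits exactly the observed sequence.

0,1,2,1,2,1,0,0,0,1,0,0

  t0 'x' -> {0,2}, take 0 (start)
  t1 'y' -> {1}, take 1 (0->1 ok)
  t2 'x' -> {0,2}, take 2 (1->2 ok)
  t3 'y' -> {1}, take 1 (2->1 ok)
  t4 'x' -> {0,2}, take 2 (1->2 ok)
  t5 'y' -> {1}, take 1 (2->1 ok)
  t6 'x' -> {0,2}, take 0 (1->0 ok)
  t7 'x' -> {0,2}, take 0 (0->0 ok)
  t8 'x' -> {0,2}, take 0 (0->0 ok)
  t9 'y' -> {1}, take 1 (0->1 ok)
  t10 'x' -> {0,2}, take 0 (1->0 ok)
  t11 'x' -> {0,2}, take 0 (0->0 ok)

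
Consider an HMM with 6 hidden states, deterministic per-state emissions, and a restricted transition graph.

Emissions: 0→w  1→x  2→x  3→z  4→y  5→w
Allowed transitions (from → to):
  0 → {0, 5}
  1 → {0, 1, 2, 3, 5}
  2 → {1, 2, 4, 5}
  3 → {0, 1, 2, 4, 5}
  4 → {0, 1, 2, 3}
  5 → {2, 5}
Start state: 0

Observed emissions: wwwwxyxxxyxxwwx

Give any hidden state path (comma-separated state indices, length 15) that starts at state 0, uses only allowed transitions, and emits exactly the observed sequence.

  t0 'w' -> {0,5}, take 0 (start)
  t1 'w' -> {0,5}, take 0 (0->0 ok)
  t2 'w' -> {0,5}, take 5 (0->5 ok)
  t3 'w' -> {0,5}, take 5 (5->5 ok)
  t4 'x' -> {1,2}, take 2 (5->2 ok)
  t5 'y' -> {4}, take 4 (2->4 ok)
  t6 'x' -> {1,2}, take 1 (4->1 ok)
  t7 'x' -> {1,2}, take 2 (1->2 ok)
  t8 'x' -> {1,2}, take 2 (2->2 ok)
  t9 'y' -> {4}, take 4 (2->4 ok)
  t10 'x' -> {1,2}, take 1 (4->1 ok)
  t11 'x' -> {1,2}, take 1 (1->1 ok)
  t12 'w' -> {0,5}, take 5 (1->5 ok)
  t13 'w' -> {0,5}, take 5 (5->5 ok)
  t14 'x' -> {1,2}, take 2 (5->2 ok)

0,0,5,5,2,4,1,2,2,4,1,1,5,5,2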